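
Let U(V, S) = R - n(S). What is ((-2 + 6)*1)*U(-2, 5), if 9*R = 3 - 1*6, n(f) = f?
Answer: -64/3 ≈ -21.333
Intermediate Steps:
R = -⅓ (R = (3 - 1*6)/9 = (3 - 6)/9 = (⅑)*(-3) = -⅓ ≈ -0.33333)
U(V, S) = -⅓ - S
((-2 + 6)*1)*U(-2, 5) = ((-2 + 6)*1)*(-⅓ - 1*5) = (4*1)*(-⅓ - 5) = 4*(-16/3) = -64/3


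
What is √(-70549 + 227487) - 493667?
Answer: -493667 + √156938 ≈ -4.9327e+5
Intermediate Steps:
√(-70549 + 227487) - 493667 = √156938 - 493667 = -493667 + √156938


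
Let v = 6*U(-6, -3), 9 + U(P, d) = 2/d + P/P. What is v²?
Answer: 2704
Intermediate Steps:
U(P, d) = -8 + 2/d (U(P, d) = -9 + (2/d + P/P) = -9 + (2/d + 1) = -9 + (1 + 2/d) = -8 + 2/d)
v = -52 (v = 6*(-8 + 2/(-3)) = 6*(-8 + 2*(-⅓)) = 6*(-8 - ⅔) = 6*(-26/3) = -52)
v² = (-52)² = 2704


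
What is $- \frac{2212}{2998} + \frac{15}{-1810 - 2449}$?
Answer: $- \frac{4732939}{6384241} \approx -0.74135$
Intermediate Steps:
$- \frac{2212}{2998} + \frac{15}{-1810 - 2449} = \left(-2212\right) \frac{1}{2998} + \frac{15}{-4259} = - \frac{1106}{1499} + 15 \left(- \frac{1}{4259}\right) = - \frac{1106}{1499} - \frac{15}{4259} = - \frac{4732939}{6384241}$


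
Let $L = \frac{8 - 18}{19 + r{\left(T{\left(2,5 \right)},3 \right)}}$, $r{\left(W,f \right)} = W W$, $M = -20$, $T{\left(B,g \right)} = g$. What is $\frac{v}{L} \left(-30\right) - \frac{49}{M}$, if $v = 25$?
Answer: $\frac{66049}{20} \approx 3302.4$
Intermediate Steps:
$r{\left(W,f \right)} = W^{2}$
$L = - \frac{5}{22}$ ($L = \frac{8 - 18}{19 + 5^{2}} = - \frac{10}{19 + 25} = - \frac{10}{44} = \left(-10\right) \frac{1}{44} = - \frac{5}{22} \approx -0.22727$)
$\frac{v}{L} \left(-30\right) - \frac{49}{M} = \frac{25}{- \frac{5}{22}} \left(-30\right) - \frac{49}{-20} = 25 \left(- \frac{22}{5}\right) \left(-30\right) - - \frac{49}{20} = \left(-110\right) \left(-30\right) + \frac{49}{20} = 3300 + \frac{49}{20} = \frac{66049}{20}$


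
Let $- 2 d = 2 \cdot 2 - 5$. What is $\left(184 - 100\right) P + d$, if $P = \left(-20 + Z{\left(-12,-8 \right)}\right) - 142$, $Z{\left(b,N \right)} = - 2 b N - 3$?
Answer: $- \frac{59975}{2} \approx -29988.0$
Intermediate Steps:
$d = \frac{1}{2}$ ($d = - \frac{2 \cdot 2 - 5}{2} = - \frac{4 - 5}{2} = \left(- \frac{1}{2}\right) \left(-1\right) = \frac{1}{2} \approx 0.5$)
$Z{\left(b,N \right)} = -3 - 2 N b$ ($Z{\left(b,N \right)} = - 2 N b - 3 = -3 - 2 N b$)
$P = -357$ ($P = \left(-20 - \left(3 - -192\right)\right) - 142 = \left(-20 - 195\right) - 142 = -215 - 142 = -357$)
$\left(184 - 100\right) P + d = \left(184 - 100\right) \left(-357\right) + \frac{1}{2} = 84 \left(-357\right) + \frac{1}{2} = -29988 + \frac{1}{2} = - \frac{59975}{2}$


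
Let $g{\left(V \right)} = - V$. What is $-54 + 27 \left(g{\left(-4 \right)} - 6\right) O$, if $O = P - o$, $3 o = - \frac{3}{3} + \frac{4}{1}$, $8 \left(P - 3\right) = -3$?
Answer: $- \frac{567}{4} \approx -141.75$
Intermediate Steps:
$P = \frac{21}{8}$ ($P = 3 + \frac{1}{8} \left(-3\right) = 3 - \frac{3}{8} = \frac{21}{8} \approx 2.625$)
$o = 1$ ($o = \frac{- \frac{3}{3} + \frac{4}{1}}{3} = \frac{\left(-3\right) \frac{1}{3} + 4 \cdot 1}{3} = \frac{-1 + 4}{3} = \frac{1}{3} \cdot 3 = 1$)
$O = \frac{13}{8}$ ($O = \frac{21}{8} - 1 = \frac{13}{8} \approx 1.625$)
$-54 + 27 \left(g{\left(-4 \right)} - 6\right) O = -54 + 27 \left(\left(-1\right) \left(-4\right) - 6\right) \frac{13}{8} = -54 + 27 \left(4 - 6\right) \frac{13}{8} = -54 + 27 \left(\left(-2\right) \frac{13}{8}\right) = -54 + 27 \left(- \frac{13}{4}\right) = -54 - \frac{351}{4} = - \frac{567}{4}$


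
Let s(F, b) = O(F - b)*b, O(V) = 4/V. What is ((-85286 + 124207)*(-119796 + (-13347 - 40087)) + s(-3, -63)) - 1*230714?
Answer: -33712577741/5 ≈ -6.7425e+9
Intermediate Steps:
s(F, b) = 4*b/(F - b) (s(F, b) = (4/(F - b))*b = 4*b/(F - b))
((-85286 + 124207)*(-119796 + (-13347 - 40087)) + s(-3, -63)) - 1*230714 = ((-85286 + 124207)*(-119796 + (-13347 - 40087)) + 4*(-63)/(-3 - 1*(-63))) - 1*230714 = (38921*(-119796 - 53434) + 4*(-63)/(-3 + 63)) - 230714 = (38921*(-173230) + 4*(-63)/60) - 230714 = (-6742284830 + 4*(-63)*(1/60)) - 230714 = (-6742284830 - 21/5) - 230714 = -33711424171/5 - 230714 = -33712577741/5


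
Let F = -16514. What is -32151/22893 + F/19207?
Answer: -331859753/146568617 ≈ -2.2642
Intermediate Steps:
-32151/22893 + F/19207 = -32151/22893 - 16514/19207 = -32151*1/22893 - 16514*1/19207 = -10717/7631 - 16514/19207 = -331859753/146568617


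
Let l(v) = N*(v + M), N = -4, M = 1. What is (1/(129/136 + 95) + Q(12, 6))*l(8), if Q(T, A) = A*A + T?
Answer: -22553568/13049 ≈ -1728.4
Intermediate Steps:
Q(T, A) = T + A² (Q(T, A) = A² + T = T + A²)
l(v) = -4 - 4*v (l(v) = -4*(v + 1) = -4*(1 + v) = -4 - 4*v)
(1/(129/136 + 95) + Q(12, 6))*l(8) = (1/(129/136 + 95) + (12 + 6²))*(-4 - 4*8) = (1/(129*(1/136) + 95) + (12 + 36))*(-4 - 32) = (1/(129/136 + 95) + 48)*(-36) = (1/(13049/136) + 48)*(-36) = (136/13049 + 48)*(-36) = (626488/13049)*(-36) = -22553568/13049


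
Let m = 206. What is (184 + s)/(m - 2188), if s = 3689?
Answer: -3873/1982 ≈ -1.9541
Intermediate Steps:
(184 + s)/(m - 2188) = (184 + 3689)/(206 - 2188) = 3873/(-1982) = 3873*(-1/1982) = -3873/1982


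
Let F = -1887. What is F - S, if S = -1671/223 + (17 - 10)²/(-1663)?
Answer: -697002263/370849 ≈ -1879.5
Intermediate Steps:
S = -2789800/370849 (S = -1671*1/223 + 7²*(-1/1663) = -1671/223 + 49*(-1/1663) = -1671/223 - 49/1663 = -2789800/370849 ≈ -7.5227)
F - S = -1887 - 1*(-2789800/370849) = -1887 + 2789800/370849 = -697002263/370849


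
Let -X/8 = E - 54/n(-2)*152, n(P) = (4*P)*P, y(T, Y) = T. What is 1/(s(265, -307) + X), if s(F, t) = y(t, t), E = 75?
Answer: 1/3197 ≈ 0.00031279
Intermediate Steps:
n(P) = 4*P²
s(F, t) = t
X = 3504 (X = -8*(75 - 54/(4*(-2)²)*152) = -8*(75 - 54/(4*4)*152) = -8*(75 - 54/16*152) = -8*(75 - 54*1/16*152) = -8*(75 - 27/8*152) = -8*(75 - 513) = -8*(-438) = 3504)
1/(s(265, -307) + X) = 1/(-307 + 3504) = 1/3197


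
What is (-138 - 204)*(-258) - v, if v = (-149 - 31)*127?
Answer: 111096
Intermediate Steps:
v = -22860 (v = -180*127 = -22860)
(-138 - 204)*(-258) - v = (-138 - 204)*(-258) - 1*(-22860) = -342*(-258) + 22860 = 88236 + 22860 = 111096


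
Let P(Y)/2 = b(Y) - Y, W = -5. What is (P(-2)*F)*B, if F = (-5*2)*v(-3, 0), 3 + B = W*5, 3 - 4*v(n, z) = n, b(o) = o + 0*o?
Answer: 0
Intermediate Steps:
b(o) = o (b(o) = o + 0 = o)
v(n, z) = ¾ - n/4
B = -28 (B = -3 - 5*5 = -3 - 25 = -28)
P(Y) = 0 (P(Y) = 2*(Y - Y) = 2*0 = 0)
F = -15 (F = (-5*2)*(¾ - ¼*(-3)) = -10*(¾ + ¾) = -10*3/2 = -15)
(P(-2)*F)*B = (0*(-15))*(-28) = 0*(-28) = 0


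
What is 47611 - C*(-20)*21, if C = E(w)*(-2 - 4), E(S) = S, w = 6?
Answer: 32491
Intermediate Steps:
C = -36 (C = 6*(-2 - 4) = 6*(-6) = -36)
47611 - C*(-20)*21 = 47611 - (-36*(-20))*21 = 47611 - 720*21 = 47611 - 1*15120 = 47611 - 15120 = 32491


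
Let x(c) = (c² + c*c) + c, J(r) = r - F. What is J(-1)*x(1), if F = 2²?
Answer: -15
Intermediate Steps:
F = 4
J(r) = -4 + r (J(r) = r - 1*4 = r - 4 = -4 + r)
x(c) = c + 2*c² (x(c) = (c² + c²) + c = 2*c² + c = c + 2*c²)
J(-1)*x(1) = (-4 - 1)*(1*(1 + 2*1)) = -5*(1 + 2) = -5*3 = -15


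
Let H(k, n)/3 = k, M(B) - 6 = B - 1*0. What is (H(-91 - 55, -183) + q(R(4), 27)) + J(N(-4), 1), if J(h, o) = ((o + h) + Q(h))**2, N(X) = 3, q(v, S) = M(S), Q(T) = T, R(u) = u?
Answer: -356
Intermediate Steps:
M(B) = 6 + B (M(B) = 6 + (B - 1*0) = 6 + (B + 0) = 6 + B)
q(v, S) = 6 + S
J(h, o) = (o + 2*h)**2 (J(h, o) = ((o + h) + h)**2 = ((h + o) + h)**2 = (o + 2*h)**2)
H(k, n) = 3*k
(H(-91 - 55, -183) + q(R(4), 27)) + J(N(-4), 1) = (3*(-91 - 55) + (6 + 27)) + (1 + 2*3)**2 = (3*(-146) + 33) + (1 + 6)**2 = (-438 + 33) + 7**2 = -405 + 49 = -356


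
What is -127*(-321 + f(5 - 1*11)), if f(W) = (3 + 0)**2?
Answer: 39624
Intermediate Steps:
f(W) = 9 (f(W) = 3**2 = 9)
-127*(-321 + f(5 - 1*11)) = -127*(-321 + 9) = -127*(-312) = 39624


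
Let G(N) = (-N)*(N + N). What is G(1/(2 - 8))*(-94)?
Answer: 47/9 ≈ 5.2222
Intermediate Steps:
G(N) = -2*N² (G(N) = (-N)*(2*N) = -2*N²)
G(1/(2 - 8))*(-94) = -2/(2 - 8)²*(-94) = -2*(1/(-6))²*(-94) = -2*(-⅙)²*(-94) = -2*1/36*(-94) = -1/18*(-94) = 47/9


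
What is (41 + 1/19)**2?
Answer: 608400/361 ≈ 1685.3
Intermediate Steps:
(41 + 1/19)**2 = (780/19)**2 = 608400/361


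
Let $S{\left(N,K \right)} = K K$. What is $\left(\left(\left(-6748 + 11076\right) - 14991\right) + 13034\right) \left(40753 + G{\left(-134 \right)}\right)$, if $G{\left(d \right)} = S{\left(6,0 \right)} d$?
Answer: $96625363$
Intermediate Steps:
$S{\left(N,K \right)} = K^{2}$
$G{\left(d \right)} = 0$ ($G{\left(d \right)} = 0^{2} d = 0 d = 0$)
$\left(\left(\left(-6748 + 11076\right) - 14991\right) + 13034\right) \left(40753 + G{\left(-134 \right)}\right) = \left(\left(\left(-6748 + 11076\right) - 14991\right) + 13034\right) \left(40753 + 0\right) = \left(\left(4328 - 14991\right) + 13034\right) 40753 = \left(-10663 + 13034\right) 40753 = 2371 \cdot 40753 = 96625363$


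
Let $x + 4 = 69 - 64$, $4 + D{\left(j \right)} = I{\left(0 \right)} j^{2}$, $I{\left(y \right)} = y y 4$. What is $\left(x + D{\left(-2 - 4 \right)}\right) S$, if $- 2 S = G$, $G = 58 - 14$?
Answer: $66$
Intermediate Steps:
$I{\left(y \right)} = 4 y^{2}$ ($I{\left(y \right)} = y^{2} \cdot 4 = 4 y^{2}$)
$D{\left(j \right)} = -4$ ($D{\left(j \right)} = -4 + 4 \cdot 0^{2} j^{2} = -4 + 4 \cdot 0 j^{2} = -4 + 0 j^{2} = -4 + 0 = -4$)
$G = 44$
$S = -22$ ($S = \left(- \frac{1}{2}\right) 44 = -22$)
$x = 1$ ($x = -4 + \left(69 - 64\right) = -4 + 5 = 1$)
$\left(x + D{\left(-2 - 4 \right)}\right) S = \left(1 - 4\right) \left(-22\right) = \left(-3\right) \left(-22\right) = 66$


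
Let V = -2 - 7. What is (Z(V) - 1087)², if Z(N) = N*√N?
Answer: 1180840 + 58698*I ≈ 1.1808e+6 + 58698.0*I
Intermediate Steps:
V = -9
Z(N) = N^(3/2)
(Z(V) - 1087)² = ((-9)^(3/2) - 1087)² = (-27*I - 1087)² = (-1087 - 27*I)²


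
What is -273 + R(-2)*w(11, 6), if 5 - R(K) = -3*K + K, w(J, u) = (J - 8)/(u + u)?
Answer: -1091/4 ≈ -272.75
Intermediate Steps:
w(J, u) = (-8 + J)/(2*u) (w(J, u) = (-8 + J)/((2*u)) = (-8 + J)*(1/(2*u)) = (-8 + J)/(2*u))
R(K) = 5 + 2*K (R(K) = 5 - (-3*K + K) = 5 - (-2)*K = 5 + 2*K)
-273 + R(-2)*w(11, 6) = -273 + (5 + 2*(-2))*((½)*(-8 + 11)/6) = -273 + (5 - 4)*((½)*(⅙)*3) = -273 + 1*(¼) = -273 + ¼ = -1091/4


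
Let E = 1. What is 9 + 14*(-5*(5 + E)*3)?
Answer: -1251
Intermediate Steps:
9 + 14*(-5*(5 + E)*3) = 9 + 14*(-5*(5 + 1)*3) = 9 + 14*(-30*3) = 9 + 14*(-5*18) = 9 + 14*(-90) = 9 - 1260 = -1251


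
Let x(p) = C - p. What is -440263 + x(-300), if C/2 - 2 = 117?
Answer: -439725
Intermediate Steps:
C = 238 (C = 4 + 2*117 = 4 + 234 = 238)
x(p) = 238 - p
-440263 + x(-300) = -440263 + (238 - 1*(-300)) = -440263 + (238 + 300) = -440263 + 538 = -439725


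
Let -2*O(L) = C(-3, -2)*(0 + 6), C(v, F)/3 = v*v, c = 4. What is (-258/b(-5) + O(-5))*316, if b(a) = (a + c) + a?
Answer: -12008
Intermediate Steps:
b(a) = 4 + 2*a (b(a) = (a + 4) + a = (4 + a) + a = 4 + 2*a)
C(v, F) = 3*v² (C(v, F) = 3*(v*v) = 3*v²)
O(L) = -81 (O(L) = -3*(-3)²*(0 + 6)/2 = -3*9*6/2 = -27*6/2 = -½*162 = -81)
(-258/b(-5) + O(-5))*316 = (-258/(4 + 2*(-5)) - 81)*316 = (-258/(4 - 10) - 81)*316 = (-258/(-6) - 81)*316 = (-258*(-⅙) - 81)*316 = (43 - 81)*316 = -38*316 = -12008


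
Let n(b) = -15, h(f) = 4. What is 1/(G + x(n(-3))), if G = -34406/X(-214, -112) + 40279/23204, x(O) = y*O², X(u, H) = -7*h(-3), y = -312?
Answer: -162428/11202574441 ≈ -1.4499e-5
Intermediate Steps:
X(u, H) = -28 (X(u, H) = -7*4 = -28)
x(O) = -312*O²
G = 199871159/162428 (G = -34406/(-28) + 40279/23204 = -34406*(-1/28) + 40279*(1/23204) = 17203/14 + 40279/23204 = 199871159/162428 ≈ 1230.5)
1/(G + x(n(-3))) = 1/(199871159/162428 - 312*(-15)²) = 1/(199871159/162428 - 312*225) = 1/(199871159/162428 - 70200) = 1/(-11202574441/162428) = -162428/11202574441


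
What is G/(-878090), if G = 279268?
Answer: -139634/439045 ≈ -0.31804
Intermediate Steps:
G/(-878090) = 279268/(-878090) = 279268*(-1/878090) = -139634/439045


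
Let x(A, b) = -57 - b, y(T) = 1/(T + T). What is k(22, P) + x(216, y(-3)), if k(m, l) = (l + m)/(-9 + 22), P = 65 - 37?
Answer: -4133/78 ≈ -52.987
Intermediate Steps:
y(T) = 1/(2*T)
P = 28
k(m, l) = l/13 + m/13 (k(m, l) = (l + m)/13 = (l + m)*(1/13) = l/13 + m/13)
k(22, P) + x(216, y(-3)) = ((1/13)*28 + (1/13)*22) + (-57 - 1/(2*(-3))) = (28/13 + 22/13) + (-57 - (-1)/(2*3)) = 50/13 + (-57 - 1*(-⅙)) = 50/13 + (-57 + ⅙) = 50/13 - 341/6 = -4133/78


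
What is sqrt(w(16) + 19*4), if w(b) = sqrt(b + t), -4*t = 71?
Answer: sqrt(304 + 2*I*sqrt(7))/2 ≈ 8.7181 + 0.075869*I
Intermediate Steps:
t = -71/4 (t = -1/4*71 = -71/4 ≈ -17.750)
w(b) = sqrt(-71/4 + b) (w(b) = sqrt(b - 71/4) = sqrt(-71/4 + b))
sqrt(w(16) + 19*4) = sqrt(sqrt(-71 + 4*16)/2 + 19*4) = sqrt(sqrt(-71 + 64)/2 + 76) = sqrt(sqrt(-7)/2 + 76) = sqrt((I*sqrt(7))/2 + 76) = sqrt(I*sqrt(7)/2 + 76) = sqrt(76 + I*sqrt(7)/2)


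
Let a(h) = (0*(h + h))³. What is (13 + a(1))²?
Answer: 169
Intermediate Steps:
a(h) = 0 (a(h) = (0*(2*h))³ = 0³ = 0)
(13 + a(1))² = (13 + 0)² = 13² = 169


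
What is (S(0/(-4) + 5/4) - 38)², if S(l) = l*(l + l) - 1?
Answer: 82369/64 ≈ 1287.0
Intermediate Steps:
S(l) = -1 + 2*l² (S(l) = l*(2*l) - 1 = 2*l² - 1 = -1 + 2*l²)
(S(0/(-4) + 5/4) - 38)² = ((-1 + 2*(0/(-4) + 5/4)²) - 38)² = ((-1 + 2*(0*(-¼) + 5*(¼))²) - 38)² = ((-1 + 2*(0 + 5/4)²) - 38)² = ((-1 + 2*(5/4)²) - 38)² = ((-1 + 2*(25/16)) - 38)² = ((-1 + 25/8) - 38)² = (17/8 - 38)² = (-287/8)² = 82369/64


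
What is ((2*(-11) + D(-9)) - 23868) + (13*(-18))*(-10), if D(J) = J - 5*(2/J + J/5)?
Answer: -193940/9 ≈ -21549.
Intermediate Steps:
D(J) = -10/J (D(J) = J - 5*(2/J + J*(⅕)) = J - 5*(2/J + J/5) = J + (-J - 10/J) = -10/J)
((2*(-11) + D(-9)) - 23868) + (13*(-18))*(-10) = ((2*(-11) - 10/(-9)) - 23868) + (13*(-18))*(-10) = ((-22 - 10*(-⅑)) - 23868) - 234*(-10) = ((-22 + 10/9) - 23868) + 2340 = (-188/9 - 23868) + 2340 = -215000/9 + 2340 = -193940/9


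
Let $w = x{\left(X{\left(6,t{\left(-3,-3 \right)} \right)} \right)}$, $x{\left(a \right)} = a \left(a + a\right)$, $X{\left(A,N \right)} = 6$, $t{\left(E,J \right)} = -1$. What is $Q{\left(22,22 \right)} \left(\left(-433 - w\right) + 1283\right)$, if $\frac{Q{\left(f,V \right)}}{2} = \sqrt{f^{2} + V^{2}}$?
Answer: $34232 \sqrt{2} \approx 48411.0$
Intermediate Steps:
$Q{\left(f,V \right)} = 2 \sqrt{V^{2} + f^{2}}$ ($Q{\left(f,V \right)} = 2 \sqrt{f^{2} + V^{2}} = 2 \sqrt{V^{2} + f^{2}}$)
$x{\left(a \right)} = 2 a^{2}$ ($x{\left(a \right)} = a 2 a = 2 a^{2}$)
$w = 72$ ($w = 2 \cdot 6^{2} = 2 \cdot 36 = 72$)
$Q{\left(22,22 \right)} \left(\left(-433 - w\right) + 1283\right) = 2 \sqrt{22^{2} + 22^{2}} \left(\left(-433 - 72\right) + 1283\right) = 2 \sqrt{484 + 484} \left(\left(-433 - 72\right) + 1283\right) = 2 \sqrt{968} \left(-505 + 1283\right) = 2 \cdot 22 \sqrt{2} \cdot 778 = 44 \sqrt{2} \cdot 778 = 34232 \sqrt{2}$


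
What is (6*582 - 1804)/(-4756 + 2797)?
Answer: -1688/1959 ≈ -0.86166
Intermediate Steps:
(6*582 - 1804)/(-4756 + 2797) = (3492 - 1804)/(-1959) = 1688*(-1/1959) = -1688/1959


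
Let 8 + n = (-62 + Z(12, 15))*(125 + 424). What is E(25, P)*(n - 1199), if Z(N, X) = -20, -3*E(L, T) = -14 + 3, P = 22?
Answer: -508475/3 ≈ -1.6949e+5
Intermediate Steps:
E(L, T) = 11/3 (E(L, T) = -(-14 + 3)/3 = -1/3*(-11) = 11/3)
n = -45026 (n = -8 + (-62 - 20)*(125 + 424) = -8 - 82*549 = -8 - 45018 = -45026)
E(25, P)*(n - 1199) = 11*(-45026 - 1199)/3 = (11/3)*(-46225) = -508475/3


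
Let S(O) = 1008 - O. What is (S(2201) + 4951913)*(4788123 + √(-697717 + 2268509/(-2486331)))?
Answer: 23704656298560 + 3300480*I*√119810605123129631/276259 ≈ 2.3705e+13 + 4.1353e+9*I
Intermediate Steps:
(S(2201) + 4951913)*(4788123 + √(-697717 + 2268509/(-2486331))) = ((1008 - 1*2201) + 4951913)*(4788123 + √(-697717 + 2268509/(-2486331))) = ((1008 - 2201) + 4951913)*(4788123 + √(-697717 + 2268509*(-1/2486331))) = (-1193 + 4951913)*(4788123 + √(-697717 - 2268509/2486331)) = 4950720*(4788123 + √(-1734757674836/2486331)) = 4950720*(4788123 + 2*I*√119810605123129631/828777) = 23704656298560 + 3300480*I*√119810605123129631/276259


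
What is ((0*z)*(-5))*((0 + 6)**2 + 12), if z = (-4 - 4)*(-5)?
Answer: 0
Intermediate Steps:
z = 40 (z = -8*(-5) = 40)
((0*z)*(-5))*((0 + 6)**2 + 12) = ((0*40)*(-5))*((0 + 6)**2 + 12) = (0*(-5))*(6**2 + 12) = 0*(36 + 12) = 0*48 = 0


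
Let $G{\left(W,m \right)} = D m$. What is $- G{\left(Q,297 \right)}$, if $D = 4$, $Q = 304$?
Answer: $-1188$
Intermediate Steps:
$G{\left(W,m \right)} = 4 m$
$- G{\left(Q,297 \right)} = - 4 \cdot 297 = \left(-1\right) 1188 = -1188$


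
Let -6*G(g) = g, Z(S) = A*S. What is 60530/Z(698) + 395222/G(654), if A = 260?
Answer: -7171829079/1978132 ≈ -3625.6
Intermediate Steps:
Z(S) = 260*S
G(g) = -g/6
60530/Z(698) + 395222/G(654) = 60530/((260*698)) + 395222/((-1/6*654)) = 60530/181480 + 395222/(-109) = 60530*(1/181480) + 395222*(-1/109) = 6053/18148 - 395222/109 = -7171829079/1978132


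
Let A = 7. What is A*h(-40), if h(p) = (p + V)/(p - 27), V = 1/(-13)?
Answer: 3647/871 ≈ 4.1871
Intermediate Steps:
V = -1/13 ≈ -0.076923
h(p) = (-1/13 + p)/(-27 + p) (h(p) = (p - 1/13)/(p - 27) = (-1/13 + p)/(-27 + p))
A*h(-40) = 7*((-1/13 - 40)/(-27 - 40)) = 7*(-521/13/(-67)) = 7*(-1/67*(-521/13)) = 7*(521/871) = 3647/871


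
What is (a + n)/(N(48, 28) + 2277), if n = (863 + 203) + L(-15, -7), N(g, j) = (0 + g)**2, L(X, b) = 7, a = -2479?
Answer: -1406/4581 ≈ -0.30692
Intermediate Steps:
N(g, j) = g**2
n = 1073 (n = (863 + 203) + 7 = 1066 + 7 = 1073)
(a + n)/(N(48, 28) + 2277) = (-2479 + 1073)/(48**2 + 2277) = -1406/(2304 + 2277) = -1406/4581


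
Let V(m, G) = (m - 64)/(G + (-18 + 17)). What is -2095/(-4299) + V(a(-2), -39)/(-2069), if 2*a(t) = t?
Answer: 34620553/71157048 ≈ 0.48654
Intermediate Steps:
a(t) = t/2
V(m, G) = (-64 + m)/(-1 + G) (V(m, G) = (-64 + m)/(G - 1) = (-64 + m)/(-1 + G))
-2095/(-4299) + V(a(-2), -39)/(-2069) = -2095/(-4299) + ((-64 + (½)*(-2))/(-1 - 39))/(-2069) = -2095*(-1/4299) + ((-64 - 1)/(-40))*(-1/2069) = 2095/4299 - 1/40*(-65)*(-1/2069) = 2095/4299 + (13/8)*(-1/2069) = 2095/4299 - 13/16552 = 34620553/71157048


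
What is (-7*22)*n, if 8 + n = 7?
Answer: 154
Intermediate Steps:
n = -1 (n = -8 + 7 = -1)
(-7*22)*n = -7*22*(-1) = -154*(-1) = 154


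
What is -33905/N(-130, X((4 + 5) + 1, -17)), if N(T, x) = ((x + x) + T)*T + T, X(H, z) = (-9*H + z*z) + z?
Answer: 6781/6110 ≈ 1.1098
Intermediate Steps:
X(H, z) = z + z² - 9*H (X(H, z) = (-9*H + z²) + z = (z² - 9*H) + z = z + z² - 9*H)
N(T, x) = T + T*(T + 2*x) (N(T, x) = (2*x + T)*T + T = (T + 2*x)*T + T = T*(T + 2*x) + T = T + T*(T + 2*x))
-33905/N(-130, X((4 + 5) + 1, -17)) = -33905*(-1/(130*(1 - 130 + 2*(-17 + (-17)² - 9*((4 + 5) + 1))))) = -33905*(-1/(130*(1 - 130 + 2*(-17 + 289 - 9*(9 + 1))))) = -33905*(-1/(130*(1 - 130 + 2*(-17 + 289 - 9*10)))) = -33905*(-1/(130*(1 - 130 + 2*(-17 + 289 - 90)))) = -33905*(-1/(130*(1 - 130 + 2*182))) = -33905*(-1/(130*(1 - 130 + 364))) = -33905/((-130*235)) = -33905/(-30550) = -33905*(-1/30550) = 6781/6110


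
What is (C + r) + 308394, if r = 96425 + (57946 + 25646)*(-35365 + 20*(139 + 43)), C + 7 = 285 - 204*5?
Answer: -2651552123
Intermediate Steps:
C = -742 (C = -7 + (285 - 204*5) = -7 + (285 - 1020) = -7 - 735 = -742)
r = -2651859775 (r = 96425 + 83592*(-35365 + 20*182) = 96425 + 83592*(-35365 + 3640) = 96425 + 83592*(-31725) = 96425 - 2651956200 = -2651859775)
(C + r) + 308394 = (-742 - 2651859775) + 308394 = -2651860517 + 308394 = -2651552123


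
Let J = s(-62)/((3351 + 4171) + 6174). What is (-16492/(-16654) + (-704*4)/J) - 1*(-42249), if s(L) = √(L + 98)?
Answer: -159522154529/24981 ≈ -6.3857e+6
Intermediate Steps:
s(L) = √(98 + L)
J = 3/6848 (J = √(98 - 62)/((3351 + 4171) + 6174) = √36/(7522 + 6174) = 6/13696 = 6*(1/13696) = 3/6848 ≈ 0.00043808)
(-16492/(-16654) + (-704*4)/J) - 1*(-42249) = (-16492/(-16654) + (-704*4)/(3/6848)) - 1*(-42249) = (-16492*(-1/16654) - 11*256*(6848/3)) + 42249 = (8246/8327 - 2816*6848/3) + 42249 = (8246/8327 - 19283968/3) + 42249 = -160577576798/24981 + 42249 = -159522154529/24981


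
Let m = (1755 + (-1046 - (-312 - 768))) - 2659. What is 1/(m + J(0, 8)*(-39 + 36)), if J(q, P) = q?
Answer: -1/870 ≈ -0.0011494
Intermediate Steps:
m = -870 (m = (1755 + (-1046 - 1*(-1080))) - 2659 = (1755 + (-1046 + 1080)) - 2659 = (1755 + 34) - 2659 = 1789 - 2659 = -870)
1/(m + J(0, 8)*(-39 + 36)) = 1/(-870 + 0*(-39 + 36)) = 1/(-870 + 0*(-3)) = 1/(-870 + 0) = 1/(-870) = -1/870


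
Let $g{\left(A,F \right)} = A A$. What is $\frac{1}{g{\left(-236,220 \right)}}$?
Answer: $\frac{1}{55696} \approx 1.7955 \cdot 10^{-5}$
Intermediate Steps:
$g{\left(A,F \right)} = A^{2}$
$\frac{1}{g{\left(-236,220 \right)}} = \frac{1}{\left(-236\right)^{2}} = \frac{1}{55696}$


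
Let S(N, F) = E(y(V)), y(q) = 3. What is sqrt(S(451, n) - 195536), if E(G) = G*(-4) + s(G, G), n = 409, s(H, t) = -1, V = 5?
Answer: I*sqrt(195549) ≈ 442.21*I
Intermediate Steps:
E(G) = -1 - 4*G (E(G) = G*(-4) - 1 = -4*G - 1 = -1 - 4*G)
S(N, F) = -13 (S(N, F) = -1 - 4*3 = -1 - 12 = -13)
sqrt(S(451, n) - 195536) = sqrt(-13 - 195536) = sqrt(-195549) = I*sqrt(195549)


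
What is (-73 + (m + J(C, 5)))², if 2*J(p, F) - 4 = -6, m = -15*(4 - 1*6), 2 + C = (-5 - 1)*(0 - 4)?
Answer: 1936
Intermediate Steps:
C = 22 (C = -2 + (-5 - 1)*(0 - 4) = -2 - 6*(-4) = -2 + 24 = 22)
m = 30 (m = -15*(4 - 6) = -15*(-2) = 30)
J(p, F) = -1 (J(p, F) = 2 + (½)*(-6) = 2 - 3 = -1)
(-73 + (m + J(C, 5)))² = (-73 + (30 - 1))² = (-73 + 29)² = (-44)² = 1936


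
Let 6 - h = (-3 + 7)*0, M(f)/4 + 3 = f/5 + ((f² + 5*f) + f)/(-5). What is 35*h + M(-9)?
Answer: 846/5 ≈ 169.20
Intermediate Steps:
M(f) = -12 - 4*f - 4*f²/5 (M(f) = -12 + 4*(f/5 + ((f² + 5*f) + f)/(-5)) = -12 + 4*(f*(⅕) + (f² + 6*f)*(-⅕)) = -12 + 4*(f/5 + (-6*f/5 - f²/5)) = -12 + 4*(-f - f²/5) = -12 + (-4*f - 4*f²/5) = -12 - 4*f - 4*f²/5)
h = 6 (h = 6 - (-3 + 7)*0 = 6 - 4*0 = 6 - 1*0 = 6 + 0 = 6)
35*h + M(-9) = 35*6 + (-12 - 4*(-9) - ⅘*(-9)²) = 210 + (-12 + 36 - ⅘*81) = 210 + (-12 + 36 - 324/5) = 210 - 204/5 = 846/5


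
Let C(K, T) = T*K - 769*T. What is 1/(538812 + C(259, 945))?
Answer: 1/56862 ≈ 1.7586e-5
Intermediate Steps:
C(K, T) = -769*T + K*T (C(K, T) = K*T - 769*T = -769*T + K*T)
1/(538812 + C(259, 945)) = 1/(538812 + 945*(-769 + 259)) = 1/(538812 + 945*(-510)) = 1/(538812 - 481950) = 1/56862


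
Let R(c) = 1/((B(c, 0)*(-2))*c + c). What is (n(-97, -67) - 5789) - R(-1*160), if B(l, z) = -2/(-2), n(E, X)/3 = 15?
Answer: -919041/160 ≈ -5744.0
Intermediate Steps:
n(E, X) = 45 (n(E, X) = 3*15 = 45)
B(l, z) = 1 (B(l, z) = -2*(-½) = 1)
R(c) = -1/c (R(c) = 1/((1*(-2))*c + c) = 1/(-2*c + c) = 1/(-c) = -1/c)
(n(-97, -67) - 5789) - R(-1*160) = (45 - 5789) - (-1)/((-1*160)) = -5744 - (-1)/(-160) = -5744 - (-1)*(-1)/160 = -5744 - 1*1/160 = -5744 - 1/160 = -919041/160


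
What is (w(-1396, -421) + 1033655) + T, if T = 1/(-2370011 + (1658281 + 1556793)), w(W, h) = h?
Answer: 873147823743/845063 ≈ 1.0332e+6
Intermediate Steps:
T = 1/845063 (T = 1/(-2370011 + 3215074) = 1/845063 ≈ 1.1833e-6)
(w(-1396, -421) + 1033655) + T = (-421 + 1033655) + 1/845063 = 1033234 + 1/845063 = 873147823743/845063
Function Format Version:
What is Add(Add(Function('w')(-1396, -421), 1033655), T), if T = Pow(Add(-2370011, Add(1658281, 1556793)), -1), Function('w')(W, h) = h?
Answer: Rational(873147823743, 845063) ≈ 1.0332e+6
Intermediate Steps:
T = Rational(1, 845063) (T = Pow(Add(-2370011, 3215074), -1) = Pow(845063, -1) = Rational(1, 845063) ≈ 1.1833e-6)
Add(Add(Function('w')(-1396, -421), 1033655), T) = Add(Add(-421, 1033655), Rational(1, 845063)) = Add(1033234, Rational(1, 845063)) = Rational(873147823743, 845063)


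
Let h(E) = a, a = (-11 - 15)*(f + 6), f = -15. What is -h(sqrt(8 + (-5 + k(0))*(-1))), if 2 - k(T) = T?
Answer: -234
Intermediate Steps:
k(T) = 2 - T
a = 234 (a = (-11 - 15)*(-15 + 6) = -26*(-9) = 234)
h(E) = 234
-h(sqrt(8 + (-5 + k(0))*(-1))) = -1*234 = -234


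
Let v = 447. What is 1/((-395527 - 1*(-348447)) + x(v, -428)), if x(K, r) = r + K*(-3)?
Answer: -1/48849 ≈ -2.0471e-5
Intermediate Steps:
x(K, r) = r - 3*K
1/((-395527 - 1*(-348447)) + x(v, -428)) = 1/((-395527 - 1*(-348447)) + (-428 - 3*447)) = 1/((-395527 + 348447) + (-428 - 1341)) = 1/(-47080 - 1769) = 1/(-48849) = -1/48849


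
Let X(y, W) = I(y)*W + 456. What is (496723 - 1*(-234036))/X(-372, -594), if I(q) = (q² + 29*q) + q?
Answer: -38461/3977400 ≈ -0.0096699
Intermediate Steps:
I(q) = q² + 30*q
X(y, W) = 456 + W*y*(30 + y) (X(y, W) = (y*(30 + y))*W + 456 = W*y*(30 + y) + 456 = 456 + W*y*(30 + y))
(496723 - 1*(-234036))/X(-372, -594) = (496723 - 1*(-234036))/(456 - 594*(-372)*(30 - 372)) = (496723 + 234036)/(456 - 594*(-372)*(-342)) = 730759/(456 - 75571056) = 730759/(-75570600) = 730759*(-1/75570600) = -38461/3977400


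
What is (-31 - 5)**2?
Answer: 1296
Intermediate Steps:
(-31 - 5)**2 = (-36)**2 = 1296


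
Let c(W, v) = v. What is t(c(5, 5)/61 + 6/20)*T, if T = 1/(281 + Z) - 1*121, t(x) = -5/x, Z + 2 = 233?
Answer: 94475275/59648 ≈ 1583.9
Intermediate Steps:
Z = 231 (Z = -2 + 233 = 231)
T = -61951/512 (T = 1/(281 + 231) - 1*121 = 1/512 - 121 = -61951/512 ≈ -121.00)
t(c(5, 5)/61 + 6/20)*T = -5/(5/61 + 6/20)*(-61951/512) = -5/(5*(1/61) + 6*(1/20))*(-61951/512) = -5/(5/61 + 3/10)*(-61951/512) = -5/233/610*(-61951/512) = -5*610/233*(-61951/512) = -3050/233*(-61951/512) = 94475275/59648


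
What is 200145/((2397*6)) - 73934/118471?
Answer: 7549353169/567949974 ≈ 13.292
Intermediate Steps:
200145/((2397*6)) - 73934/118471 = 200145/14382 - 73934*1/118471 = 200145*(1/14382) - 73934/118471 = 66715/4794 - 73934/118471 = 7549353169/567949974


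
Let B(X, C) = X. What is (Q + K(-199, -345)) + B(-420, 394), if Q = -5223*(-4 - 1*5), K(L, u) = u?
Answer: 46242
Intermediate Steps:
Q = 47007 (Q = -5223*(-4 - 5) = -5223*(-9) = 47007)
(Q + K(-199, -345)) + B(-420, 394) = (47007 - 345) - 420 = 46662 - 420 = 46242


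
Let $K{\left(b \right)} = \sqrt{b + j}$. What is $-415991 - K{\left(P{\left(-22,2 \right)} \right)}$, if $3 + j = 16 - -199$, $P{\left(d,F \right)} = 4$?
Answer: $-415991 - 6 \sqrt{6} \approx -4.1601 \cdot 10^{5}$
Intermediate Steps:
$j = 212$ ($j = -3 + \left(16 - -199\right) = -3 + \left(16 + 199\right) = -3 + 215 = 212$)
$K{\left(b \right)} = \sqrt{212 + b}$ ($K{\left(b \right)} = \sqrt{b + 212} = \sqrt{212 + b}$)
$-415991 - K{\left(P{\left(-22,2 \right)} \right)} = -415991 - \sqrt{212 + 4} = -415991 - \sqrt{216} = -415991 - 6 \sqrt{6}$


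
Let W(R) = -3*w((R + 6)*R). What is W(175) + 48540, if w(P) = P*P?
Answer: -3009868335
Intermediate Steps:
w(P) = P²
W(R) = -3*R²*(6 + R)² (W(R) = -3*R²*(R + 6)² = -3*R²*(6 + R)²)
W(175) + 48540 = -3*175²*(6 + 175)² + 48540 = -3*30625*181² + 48540 = -3*30625*32761 + 48540 = -3009916875 + 48540 = -3009868335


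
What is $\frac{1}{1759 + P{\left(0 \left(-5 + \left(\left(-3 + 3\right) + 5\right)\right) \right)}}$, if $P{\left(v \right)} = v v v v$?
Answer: $\frac{1}{1759} \approx 0.0005685$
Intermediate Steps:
$P{\left(v \right)} = v^{4}$ ($P{\left(v \right)} = v^{2} v v = v^{3} v = v^{4}$)
$\frac{1}{1759 + P{\left(0 \left(-5 + \left(\left(-3 + 3\right) + 5\right)\right) \right)}} = \frac{1}{1759 + \left(0 \left(-5 + \left(\left(-3 + 3\right) + 5\right)\right)\right)^{4}} = \frac{1}{1759 + \left(0 \left(-5 + \left(0 + 5\right)\right)\right)^{4}} = \frac{1}{1759 + \left(0 \left(-5 + 5\right)\right)^{4}} = \frac{1}{1759 + \left(0 \cdot 0\right)^{4}} = \frac{1}{1759 + 0^{4}} = \frac{1}{1759 + 0} = \frac{1}{1759}$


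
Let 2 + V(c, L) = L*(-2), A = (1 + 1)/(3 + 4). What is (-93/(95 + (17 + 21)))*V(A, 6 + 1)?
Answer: 1488/133 ≈ 11.188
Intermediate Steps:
A = 2/7 ≈ 0.28571
V(c, L) = -2 - 2*L (V(c, L) = -2 + L*(-2) = -2 - 2*L)
(-93/(95 + (17 + 21)))*V(A, 6 + 1) = (-93/(95 + (17 + 21)))*(-2 - 2*(6 + 1)) = (-93/(95 + 38))*(-2 - 2*7) = (-93/133)*(-2 - 14) = -93*1/133*(-16) = -93/133*(-16) = 1488/133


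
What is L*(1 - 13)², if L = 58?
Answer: 8352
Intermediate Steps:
L*(1 - 13)² = 58*(1 - 13)² = 58*(-12)² = 58*144 = 8352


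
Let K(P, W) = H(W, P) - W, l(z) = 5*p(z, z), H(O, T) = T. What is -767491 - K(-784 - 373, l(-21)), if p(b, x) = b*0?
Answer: -766334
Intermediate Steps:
p(b, x) = 0
l(z) = 0 (l(z) = 5*0 = 0)
K(P, W) = P - W
-767491 - K(-784 - 373, l(-21)) = -767491 - ((-784 - 373) - 1*0) = -767491 - (-1157 + 0) = -767491 - 1*(-1157) = -767491 + 1157 = -766334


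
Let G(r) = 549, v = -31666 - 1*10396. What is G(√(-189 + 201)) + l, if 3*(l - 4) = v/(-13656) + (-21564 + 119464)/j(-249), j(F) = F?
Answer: 239706763/566724 ≈ 422.97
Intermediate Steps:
v = -42062 (v = -31666 - 10396 = -42062)
l = -71424713/566724 (l = 4 + (-42062/(-13656) + (-21564 + 119464)/(-249))/3 = 4 + (-42062*(-1/13656) + 97900*(-1/249))/3 = 4 + (21031/6828 - 97900/249)/3 = 4 + (⅓)*(-73691609/188908) = 4 - 73691609/566724 = -71424713/566724 ≈ -126.03)
G(√(-189 + 201)) + l = 549 - 71424713/566724 = 239706763/566724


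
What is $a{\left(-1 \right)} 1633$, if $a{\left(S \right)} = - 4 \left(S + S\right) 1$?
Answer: $13064$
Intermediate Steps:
$a{\left(S \right)} = - 8 S$ ($a{\left(S \right)} = - 4 \cdot 2 S 1 = - 4 \cdot 2 S = - 8 S$)
$a{\left(-1 \right)} 1633 = \left(-8\right) \left(-1\right) 1633 = 8 \cdot 1633 = 13064$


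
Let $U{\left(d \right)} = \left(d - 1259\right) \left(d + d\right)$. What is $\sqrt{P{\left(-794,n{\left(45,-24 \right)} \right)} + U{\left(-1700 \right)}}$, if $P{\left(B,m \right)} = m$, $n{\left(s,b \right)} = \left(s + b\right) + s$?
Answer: $11 \sqrt{83146} \approx 3171.9$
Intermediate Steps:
$n{\left(s,b \right)} = b + 2 s$ ($n{\left(s,b \right)} = \left(b + s\right) + s = b + 2 s$)
$U{\left(d \right)} = 2 d \left(-1259 + d\right)$ ($U{\left(d \right)} = \left(-1259 + d\right) 2 d = 2 d \left(-1259 + d\right)$)
$\sqrt{P{\left(-794,n{\left(45,-24 \right)} \right)} + U{\left(-1700 \right)}} = \sqrt{\left(-24 + 2 \cdot 45\right) + 2 \left(-1700\right) \left(-1259 - 1700\right)} = \sqrt{\left(-24 + 90\right) + 2 \left(-1700\right) \left(-2959\right)} = \sqrt{66 + 10060600} = \sqrt{10060666} = 11 \sqrt{83146}$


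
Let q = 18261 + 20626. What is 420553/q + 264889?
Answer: 10301159096/38887 ≈ 2.6490e+5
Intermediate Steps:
q = 38887
420553/q + 264889 = 420553/38887 + 264889 = 10301159096/38887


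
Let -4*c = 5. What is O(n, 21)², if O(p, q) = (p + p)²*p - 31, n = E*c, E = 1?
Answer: 385641/256 ≈ 1506.4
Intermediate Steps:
c = -5/4 (c = -¼*5 = -5/4 ≈ -1.2500)
n = -5/4 (n = 1*(-5/4) = -5/4 ≈ -1.2500)
O(p, q) = -31 + 4*p³ (O(p, q) = (2*p)²*p - 31 = (4*p²)*p - 31 = 4*p³ - 31 = -31 + 4*p³)
O(n, 21)² = (-31 + 4*(-5/4)³)² = (-31 + 4*(-125/64))² = (-31 - 125/16)² = (-621/16)² = 385641/256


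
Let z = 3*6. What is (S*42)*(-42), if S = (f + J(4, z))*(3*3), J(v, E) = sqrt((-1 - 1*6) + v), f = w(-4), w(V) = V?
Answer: 63504 - 15876*I*sqrt(3) ≈ 63504.0 - 27498.0*I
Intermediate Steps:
f = -4
z = 18
J(v, E) = sqrt(-7 + v) (J(v, E) = sqrt((-1 - 6) + v) = sqrt(-7 + v))
S = -36 + 9*I*sqrt(3) (S = (-4 + sqrt(-7 + 4))*(3*3) = (-4 + sqrt(-3))*9 = (-4 + I*sqrt(3))*9 = -36 + 9*I*sqrt(3) ≈ -36.0 + 15.588*I)
(S*42)*(-42) = ((-36 + 9*I*sqrt(3))*42)*(-42) = (-1512 + 378*I*sqrt(3))*(-42) = 63504 - 15876*I*sqrt(3)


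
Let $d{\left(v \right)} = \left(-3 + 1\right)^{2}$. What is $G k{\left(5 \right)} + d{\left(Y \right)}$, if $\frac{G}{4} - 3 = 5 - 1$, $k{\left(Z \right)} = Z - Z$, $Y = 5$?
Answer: $4$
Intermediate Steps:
$k{\left(Z \right)} = 0$
$d{\left(v \right)} = 4$ ($d{\left(v \right)} = \left(-2\right)^{2} = 4$)
$G = 28$ ($G = 12 + 4 \left(5 - 1\right) = 12 + 4 \cdot 4 = 12 + 16 = 28$)
$G k{\left(5 \right)} + d{\left(Y \right)} = 28 \cdot 0 + 4 = 0 + 4 = 4$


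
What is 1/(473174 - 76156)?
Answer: 1/397018 ≈ 2.5188e-6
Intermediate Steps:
1/(473174 - 76156) = 1/397018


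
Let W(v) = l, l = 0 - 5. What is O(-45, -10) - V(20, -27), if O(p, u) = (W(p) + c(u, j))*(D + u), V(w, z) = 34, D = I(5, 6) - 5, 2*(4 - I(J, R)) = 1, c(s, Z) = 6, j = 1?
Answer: -91/2 ≈ -45.500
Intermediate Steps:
I(J, R) = 7/2 (I(J, R) = 4 - ½*1 = 4 - ½ = 7/2)
l = -5
D = -3/2 (D = 7/2 - 5 = -3/2 ≈ -1.5000)
W(v) = -5
O(p, u) = -3/2 + u (O(p, u) = (-5 + 6)*(-3/2 + u) = 1*(-3/2 + u) = -3/2 + u)
O(-45, -10) - V(20, -27) = (-3/2 - 10) - 1*34 = -23/2 - 34 = -91/2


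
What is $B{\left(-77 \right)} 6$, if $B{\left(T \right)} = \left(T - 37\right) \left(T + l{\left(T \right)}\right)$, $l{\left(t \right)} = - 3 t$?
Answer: $-105336$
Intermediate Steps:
$B{\left(T \right)} = - 2 T \left(-37 + T\right)$ ($B{\left(T \right)} = \left(T - 37\right) \left(T - 3 T\right) = \left(-37 + T\right) \left(- 2 T\right) = - 2 T \left(-37 + T\right)$)
$B{\left(-77 \right)} 6 = 2 \left(-77\right) \left(37 - -77\right) 6 = 2 \left(-77\right) \left(37 + 77\right) 6 = 2 \left(-77\right) 114 \cdot 6 = \left(-17556\right) 6 = -105336$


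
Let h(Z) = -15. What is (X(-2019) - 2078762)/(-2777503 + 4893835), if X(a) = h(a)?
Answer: -2078777/2116332 ≈ -0.98225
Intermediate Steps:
X(a) = -15
(X(-2019) - 2078762)/(-2777503 + 4893835) = (-15 - 2078762)/(-2777503 + 4893835) = -2078777/2116332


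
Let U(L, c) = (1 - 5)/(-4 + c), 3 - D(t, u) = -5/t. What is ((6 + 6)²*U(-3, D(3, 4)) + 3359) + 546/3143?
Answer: 1120333/449 ≈ 2495.2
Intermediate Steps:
D(t, u) = 3 + 5/t (D(t, u) = 3 - (-5)/t = 3 + 5/t)
U(L, c) = -4/(-4 + c)
((6 + 6)²*U(-3, D(3, 4)) + 3359) + 546/3143 = ((6 + 6)²*(-4/(-4 + (3 + 5/3))) + 3359) + 546/3143 = (12²*(-4/(-4 + (3 + 5*(⅓)))) + 3359) + 546*(1/3143) = (144*(-4/(-4 + (3 + 5/3))) + 3359) + 78/449 = (144*(-4/(-4 + 14/3)) + 3359) + 78/449 = (144*(-4/⅔) + 3359) + 78/449 = (144*(-4*3/2) + 3359) + 78/449 = (144*(-6) + 3359) + 78/449 = (-864 + 3359) + 78/449 = 2495 + 78/449 = 1120333/449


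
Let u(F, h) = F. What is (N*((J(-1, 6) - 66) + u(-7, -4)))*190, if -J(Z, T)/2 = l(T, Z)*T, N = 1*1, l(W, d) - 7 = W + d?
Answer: -41230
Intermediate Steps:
l(W, d) = 7 + W + d (l(W, d) = 7 + (W + d) = 7 + W + d)
N = 1
J(Z, T) = -2*T*(7 + T + Z) (J(Z, T) = -2*(7 + T + Z)*T = -2*T*(7 + T + Z))
(N*((J(-1, 6) - 66) + u(-7, -4)))*190 = (1*((-2*6*(7 + 6 - 1) - 66) - 7))*190 = (1*((-2*6*12 - 66) - 7))*190 = (1*((-144 - 66) - 7))*190 = (1*(-210 - 7))*190 = (1*(-217))*190 = -217*190 = -41230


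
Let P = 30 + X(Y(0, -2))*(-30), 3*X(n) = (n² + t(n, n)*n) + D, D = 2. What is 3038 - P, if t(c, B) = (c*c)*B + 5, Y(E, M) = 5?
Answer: 9778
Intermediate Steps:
t(c, B) = 5 + B*c² (t(c, B) = c²*B + 5 = B*c² + 5 = 5 + B*c²)
X(n) = ⅔ + n²/3 + n*(5 + n³)/3 (X(n) = ((n² + (5 + n*n²)*n) + 2)/3 = ((n² + (5 + n³)*n) + 2)/3 = ((n² + n*(5 + n³)) + 2)/3 = (2 + n² + n*(5 + n³))/3 = ⅔ + n²/3 + n*(5 + n³)/3)
P = -6740 (P = 30 + (⅔ + (⅓)*5² + (⅓)*5*(5 + 5³))*(-30) = 30 + (⅔ + (⅓)*25 + (⅓)*5*(5 + 125))*(-30) = 30 + (⅔ + 25/3 + (⅓)*5*130)*(-30) = 30 + (⅔ + 25/3 + 650/3)*(-30) = 30 + (677/3)*(-30) = 30 - 6770 = -6740)
3038 - P = 3038 - 1*(-6740) = 3038 + 6740 = 9778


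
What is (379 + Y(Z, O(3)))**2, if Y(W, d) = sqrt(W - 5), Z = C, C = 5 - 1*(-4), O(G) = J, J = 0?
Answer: 145161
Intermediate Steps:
O(G) = 0
C = 9 (C = 5 + 4 = 9)
Z = 9
Y(W, d) = sqrt(-5 + W)
(379 + Y(Z, O(3)))**2 = (379 + sqrt(-5 + 9))**2 = (379 + sqrt(4))**2 = (379 + 2)**2 = 381**2 = 145161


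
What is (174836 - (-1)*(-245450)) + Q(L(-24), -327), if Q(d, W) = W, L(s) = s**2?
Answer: -70941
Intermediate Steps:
(174836 - (-1)*(-245450)) + Q(L(-24), -327) = (174836 - (-1)*(-245450)) - 327 = (174836 - 1*245450) - 327 = (174836 - 245450) - 327 = -70614 - 327 = -70941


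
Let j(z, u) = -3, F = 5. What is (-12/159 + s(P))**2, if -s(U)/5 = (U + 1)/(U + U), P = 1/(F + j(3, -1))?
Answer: 644809/11236 ≈ 57.388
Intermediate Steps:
P = 1/2 (P = 1/(5 - 3) = 1/2 ≈ 0.50000)
s(U) = -5*(1 + U)/(2*U) (s(U) = -5*(U + 1)/(U + U) = -5*(1 + U)/(2*U))
(-12/159 + s(P))**2 = (-12/159 + 5*(-1 - 1*1/2)/(2*(1/2)))**2 = (-12*1/159 + (5/2)*2*(-1 - 1/2))**2 = (-4/53 + (5/2)*2*(-3/2))**2 = (-4/53 - 15/2)**2 = (-803/106)**2 = 644809/11236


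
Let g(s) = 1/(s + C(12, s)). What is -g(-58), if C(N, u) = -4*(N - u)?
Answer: 1/338 ≈ 0.0029586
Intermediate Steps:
C(N, u) = -4*N + 4*u
g(s) = 1/(-48 + 5*s) (g(s) = 1/(s + (-4*12 + 4*s)) = 1/(s + (-48 + 4*s)) = 1/(-48 + 5*s))
-g(-58) = -1/(-48 + 5*(-58)) = -1/(-48 - 290) = -1/(-338) = -1*(-1/338) = 1/338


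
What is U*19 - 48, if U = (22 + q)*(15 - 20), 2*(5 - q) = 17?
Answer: -3611/2 ≈ -1805.5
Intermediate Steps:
q = -7/2 (q = 5 - 1/2*17 = 5 - 17/2 = -7/2 ≈ -3.5000)
U = -185/2 (U = (22 - 7/2)*(15 - 20) = (37/2)*(-5) = -185/2 ≈ -92.500)
U*19 - 48 = -185/2*19 - 48 = -3515/2 - 48 = -3611/2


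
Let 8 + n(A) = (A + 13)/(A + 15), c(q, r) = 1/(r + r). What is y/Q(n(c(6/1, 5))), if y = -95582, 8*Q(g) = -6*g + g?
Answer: -115463056/5385 ≈ -21442.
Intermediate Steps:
c(q, r) = 1/(2*r)
n(A) = -8 + (13 + A)/(15 + A) (n(A) = -8 + (A + 13)/(A + 15) = -8 + (13 + A)/(15 + A))
Q(g) = -5*g/8 (Q(g) = (-6*g + g)/8 = (-5*g)/8 = -5*g/8)
y/Q(n(c(6/1, 5))) = -95582*(-8*(15 + (½)/5)/(5*(-107 - 7/(2*5)))) = -95582*(-8*(15 + (½)*(⅕))/(5*(-107 - 7/(2*5)))) = -95582*(-8*(15 + ⅒)/(5*(-107 - 7*⅒))) = -95582*(-604/(25*(-107 - 7/10))) = -95582/((-25*(-1077)/(604*10))) = -95582/((-5/8*(-1077/151))) = -95582/5385/1208 = -95582*1208/5385 = -115463056/5385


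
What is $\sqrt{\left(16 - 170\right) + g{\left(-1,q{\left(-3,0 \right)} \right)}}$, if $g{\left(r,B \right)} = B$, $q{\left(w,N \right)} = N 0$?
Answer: $i \sqrt{154} \approx 12.41 i$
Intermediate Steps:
$q{\left(w,N \right)} = 0$
$\sqrt{\left(16 - 170\right) + g{\left(-1,q{\left(-3,0 \right)} \right)}} = \sqrt{\left(16 - 170\right) + 0} = \sqrt{-154 + 0} = \sqrt{-154} = i \sqrt{154}$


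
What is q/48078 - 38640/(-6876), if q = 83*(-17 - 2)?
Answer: 51302513/9182898 ≈ 5.5867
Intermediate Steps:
q = -1577 (q = 83*(-19) = -1577)
q/48078 - 38640/(-6876) = -1577/48078 - 38640/(-6876) = -1577*1/48078 - 38640*(-1/6876) = -1577/48078 + 3220/573 = 51302513/9182898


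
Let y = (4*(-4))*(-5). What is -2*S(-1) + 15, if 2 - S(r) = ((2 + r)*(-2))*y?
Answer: -309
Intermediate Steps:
y = 80 (y = -16*(-5) = 80)
S(r) = 322 + 160*r (S(r) = 2 - (2 + r)*(-2)*80 = 2 - (-4 - 2*r)*80 = 2 - (-320 - 160*r) = 2 + (320 + 160*r) = 322 + 160*r)
-2*S(-1) + 15 = -2*(322 + 160*(-1)) + 15 = -2*(322 - 160) + 15 = -2*162 + 15 = -324 + 15 = -309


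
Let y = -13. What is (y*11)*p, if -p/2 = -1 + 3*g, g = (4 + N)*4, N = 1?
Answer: 16874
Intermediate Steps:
g = 20 (g = (4 + 1)*4 = 5*4 = 20)
p = -118 (p = -2*(-1 + 3*20) = -2*(-1 + 60) = -2*59 = -118)
(y*11)*p = -13*11*(-118) = -143*(-118) = 16874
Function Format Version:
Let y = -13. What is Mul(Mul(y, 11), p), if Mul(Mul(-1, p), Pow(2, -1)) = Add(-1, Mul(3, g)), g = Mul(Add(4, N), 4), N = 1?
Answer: 16874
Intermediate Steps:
g = 20 (g = Mul(Add(4, 1), 4) = Mul(5, 4) = 20)
p = -118 (p = Mul(-2, Add(-1, Mul(3, 20))) = Mul(-2, Add(-1, 60)) = Mul(-2, 59) = -118)
Mul(Mul(y, 11), p) = Mul(Mul(-13, 11), -118) = Mul(-143, -118) = 16874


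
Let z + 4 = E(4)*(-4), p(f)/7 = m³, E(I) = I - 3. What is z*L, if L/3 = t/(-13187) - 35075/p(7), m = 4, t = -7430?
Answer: 1377616155/738472 ≈ 1865.5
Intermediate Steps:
E(I) = -3 + I
p(f) = 448 (p(f) = 7*4³ = 7*64 = 448)
z = -8 (z = -4 + (-3 + 4)*(-4) = -4 + 1*(-4) = -4 - 4 = -8)
L = -1377616155/5907776 (L = 3*(-7430/(-13187) - 35075/448) = 3*(-7430*(-1/13187) - 35075*1/448) = 3*(7430/13187 - 35075/448) = 3*(-459205385/5907776) = -1377616155/5907776 ≈ -233.19)
z*L = -8*(-1377616155/5907776) = 1377616155/738472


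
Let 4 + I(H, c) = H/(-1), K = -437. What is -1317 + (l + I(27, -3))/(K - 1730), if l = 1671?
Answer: -2855579/2167 ≈ -1317.8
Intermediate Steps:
I(H, c) = -4 - H (I(H, c) = -4 + H/(-1) = -4 - H)
-1317 + (l + I(27, -3))/(K - 1730) = -1317 + (1671 + (-4 - 1*27))/(-437 - 1730) = -1317 + (1671 + (-4 - 27))/(-2167) = -1317 + (1671 - 31)*(-1/2167) = -1317 + 1640*(-1/2167) = -1317 - 1640/2167 = -2855579/2167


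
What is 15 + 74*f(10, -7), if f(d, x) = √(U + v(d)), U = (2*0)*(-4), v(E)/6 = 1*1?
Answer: 15 + 74*√6 ≈ 196.26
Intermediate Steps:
v(E) = 6 (v(E) = 6*(1*1) = 6*1 = 6)
U = 0 (U = 0*(-4) = 0)
f(d, x) = √6 (f(d, x) = √(0 + 6) = √6)
15 + 74*f(10, -7) = 15 + 74*√6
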